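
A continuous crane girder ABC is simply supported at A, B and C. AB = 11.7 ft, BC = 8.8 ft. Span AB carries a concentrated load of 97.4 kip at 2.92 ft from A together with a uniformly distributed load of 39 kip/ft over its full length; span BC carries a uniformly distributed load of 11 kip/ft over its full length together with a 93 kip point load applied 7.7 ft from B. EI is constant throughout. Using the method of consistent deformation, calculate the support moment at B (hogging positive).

Release continuity at B by inserting a hinge; the redundant is the internal moment M_B. The primary structure is two simply-supported spans AB and BC.
End slopes at the hinge B, treating each span as simply supported:
  span AB: point load 97.4 at a = 2.92: Pab(L + a)/(6LEI) = 520.1/EI
  span AB: UDL 39: wL³/(24EI) = 2603/EI
  span BC: UDL 11: wL³/(24EI) = 312.3/EI
  span BC: point load 93 at a = 7.7: Pab(L + b)/(6LEI) = 147.7/EI
  relative rotation θ_0 = (3123 + 460)/EI = 3583/EI
A unit hogging moment at B produces rotation L₁/(3EI) + L₂/(3EI) = 6.833/EI.
Slope continuity at B: θ_0 = M_B·6.833/EI, so M_B = 3583/6.833 = 524.3 kip·ft (hogging).

M_B = 524.3 kip·ft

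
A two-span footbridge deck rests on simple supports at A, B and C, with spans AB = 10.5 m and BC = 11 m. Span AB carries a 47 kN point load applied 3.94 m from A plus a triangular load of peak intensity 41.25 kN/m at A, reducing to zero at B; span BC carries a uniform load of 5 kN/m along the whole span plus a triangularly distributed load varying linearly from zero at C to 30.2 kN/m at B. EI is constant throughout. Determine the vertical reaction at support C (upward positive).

R_C = 52.71 kN

Insert a hinge at B; M_B is the redundant, and each span becomes simply supported.
Rotations at B on the released spans (each span's end-slope, ×1/EI):
  span AB: point load 47 at a = 3.94: Pab(L + a)/(6LEI) = 278.4/EI
  span AB: triangular load, peak 41.25: 7w₀L³/(360EI) = 928.5/EI
  span BC: UDL 5: wL³/(24EI) = 277.3/EI
  span BC: triangular load, peak 30.2: w₀L³/(45EI) = 893.2/EI
  relative rotation θ_0 = (1207 + 1171)/EI = 2377/EI
A unit hogging moment at B produces rotation L₁/(3EI) + L₂/(3EI) = 7.167/EI.
Slope continuity at B: θ_0 = M_B·7.167/EI, so M_B = 2377/7.167 = 331.7 kN·m (hogging).
Span BC, ΣM about C: R_B^{BC}·11 = 1521 + 331.7, so R_B^{BC} = 168.4 kN and R_C = 221.1 − 168.4 = 52.71 kN.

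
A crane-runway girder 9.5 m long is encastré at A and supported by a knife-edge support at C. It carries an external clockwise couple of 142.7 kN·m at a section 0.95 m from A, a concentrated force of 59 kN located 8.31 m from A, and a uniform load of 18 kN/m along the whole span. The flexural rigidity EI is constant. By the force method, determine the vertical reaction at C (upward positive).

R_C = 116.4 kN

Choose R_C as the redundant. The primary structure is the cantilever fixed at A.
Free-end deflection of the primary structure under the applied loading (downward +):
  clockwise couple 142.7 at a = 0.95: M₀a(2L − a)/(2EI) = 1223/EI
  point load 59 at a = 8.31: Pa²(3L − a)/(6EI) = 13710/EI
  UDL 18: wL⁴/(8EI) = 18326/EI
  δ_0 = 33260/EI
Tip deflection under a unit load at C: L³/(3EI) = 285.8/EI.
The prop prevents deflection at C: R_C = δ_0/δ_{CC} = 33260/285.8 = 116.4 kN.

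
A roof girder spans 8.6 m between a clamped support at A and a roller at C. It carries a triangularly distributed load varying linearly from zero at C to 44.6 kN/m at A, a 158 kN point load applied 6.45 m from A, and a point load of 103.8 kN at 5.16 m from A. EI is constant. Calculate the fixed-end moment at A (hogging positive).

M_A = 529.1 kN·m

Release the roller at C. Primary structure: cantilever fixed at A.
Free-end deflection of the primary structure under the applied loading (downward +):
  triangular load, peak 44.6 at the fixed end: w₀L⁴/(30EI) = 8132/EI
  point load 158 at a = 6.45: Pa²(3L − a)/(6EI) = 21199/EI
  point load 103.8 at a = 5.16: Pa²(3L − a)/(6EI) = 9507/EI
  δ_0 = 38838/EI
Tip deflection under a unit load at C: L³/(3EI) = 212/EI.
The prop prevents deflection at C: R_C = δ_0/δ_{CC} = 38838/212 = 183.2 kN.
Moment equilibrium about A: M_A = Σ(load moments about A) − R_C·L = 2104 − 183.2×8.6 = 529.1 kN·m.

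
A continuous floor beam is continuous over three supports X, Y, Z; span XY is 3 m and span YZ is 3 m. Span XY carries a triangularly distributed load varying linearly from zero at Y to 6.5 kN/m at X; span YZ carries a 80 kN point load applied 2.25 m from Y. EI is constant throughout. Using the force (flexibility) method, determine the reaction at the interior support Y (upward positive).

Insert a hinge at Y; M_Y is the redundant, and each span becomes simply supported.
End slopes at the hinge Y, treating each span as simply supported:
  span XY: triangular load, peak 6.5: 7w₀L³/(360EI) = 3.413/EI
  span YZ: point load 80 at a = 2.25: Pab(L + b)/(6LEI) = 28.12/EI
  relative rotation θ_0 = (3.413 + 28.12)/EI = 31.54/EI
A unit hogging moment at Y produces rotation L₁/(3EI) + L₂/(3EI) = 2/EI.
Compatibility: M_Y·(L₁+L₂)/(3EI) = θ_0, giving M_Y = 15.77 kN·m (hogging).
Span XY, ΣM about X with M_Y applied at Y: R_Y^{XY}·3 = 9.75 + 15.77, so R_Y^{XY} = 8.506 kN and R_X = 9.75 − 8.506 = 1.244 kN.
Span YZ, ΣM about Z: R_Y^{YZ}·3 = 60 + 15.77, so R_Y^{YZ} = 25.26 kN and R_Z = 80 − 25.26 = 54.74 kN.
R_Y = 8.506 + 25.26 = 33.76 kN.

R_Y = 33.76 kN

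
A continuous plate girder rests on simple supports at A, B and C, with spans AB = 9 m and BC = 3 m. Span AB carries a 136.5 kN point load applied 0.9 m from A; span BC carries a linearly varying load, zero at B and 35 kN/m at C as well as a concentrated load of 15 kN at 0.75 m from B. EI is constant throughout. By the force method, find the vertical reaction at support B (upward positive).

R_B = 65.53 kN

Insert a hinge at B; M_B is the redundant, and each span becomes simply supported.
Discontinuity in slope at B on the released structure — sum the simple-span end rotations:
  span AB: point load 136.5 at a = 0.9: Pab(L + a)/(6LEI) = 182.4/EI
  span BC: triangular load, peak 35: 7w₀L³/(360EI) = 18.38/EI
  span BC: point load 15 at a = 0.75: Pab(L + b)/(6LEI) = 7.383/EI
  relative rotation θ_0 = (182.4 + 25.76)/EI = 208.2/EI
A unit hogging moment at B produces rotation L₁/(3EI) + L₂/(3EI) = 4/EI.
Compatibility: M_B·(L₁+L₂)/(3EI) = θ_0, giving M_B = 52.05 kN·m (hogging).
Span AB, ΣM about A with M_B applied at B: R_B^{AB}·9 = 122.8 + 52.05, so R_B^{AB} = 19.43 kN and R_A = 136.5 − 19.43 = 117.1 kN.
Span BC, ΣM about C: R_B^{BC}·3 = 86.25 + 52.05, so R_B^{BC} = 46.1 kN and R_C = 67.5 − 46.1 = 21.4 kN.
R_B = 19.43 + 46.1 = 65.53 kN.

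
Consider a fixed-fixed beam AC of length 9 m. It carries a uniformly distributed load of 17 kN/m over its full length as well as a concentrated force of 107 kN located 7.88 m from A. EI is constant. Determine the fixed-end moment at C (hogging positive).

Take the two fixed-end moments M_A, M_C as redundants; the released structure is the simple span AC.
Simple-span end rotations at A and C under the given loads:
  at A: UDL 17: wL³/(24EI) = 516.4/EI
  at C: UDL 17: wL³/(24EI) = 516.4/EI
  at A: point load 107 at a = 7.88: Pab(L + b)/(6LEI) = 177/EI
  at C: point load 107 at a = 7.88: Pab(L + a)/(6LEI) = 295.2/EI
  θ_A0 = 693.4/EI,  θ_C0 = 811.6/EI
Flexibility coefficients: a unit moment at one end gives L/(3EI) there and L/(6EI) at the far end, so f₁₁ = f₂₂ = 3/EI and f₁₂ = f₂₁ = 1.5/EI.
Compatibility — zero rotation at each built-in end:
  3 M_A + 1.5 M_C = 693.4
  1.5 M_A + 3 M_C = 811.6
Solving the pair gives M_A = 127.8 kN·m and M_C = 206.6 kN·m (hogging).

M_C = 206.6 kN·m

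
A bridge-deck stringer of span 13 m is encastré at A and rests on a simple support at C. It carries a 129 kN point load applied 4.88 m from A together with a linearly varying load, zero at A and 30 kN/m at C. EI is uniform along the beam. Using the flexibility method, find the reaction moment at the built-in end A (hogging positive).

Release the roller at C. Primary structure: cantilever fixed at A.
Primary-structure tip deflection at C by superposition:
  point load 129 at a = 4.88: Pa²(3L − a)/(6EI) = 17470/EI
  triangular load, peak 30 at the free end: 11w₀L⁴/(120EI) = 78543/EI
  δ_0 = 96013/EI
Flexibility coefficient — unit upward force at C: δ_{CC} = L³/(3EI) = 732.3/EI.
Compatibility at C: δ_0 − R_C·δ_{CC} = 0, so R_C = 96013/732.3 = 131.1 kN.
Moment equilibrium about A: M_A = Σ(load moments about A) − R_C·L = 2320 − 131.1×13 = 615.2 kN·m.

M_A = 615.2 kN·m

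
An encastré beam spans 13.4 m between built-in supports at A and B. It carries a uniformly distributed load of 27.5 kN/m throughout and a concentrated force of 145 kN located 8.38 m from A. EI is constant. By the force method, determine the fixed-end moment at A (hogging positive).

Take the two fixed-end moments M_A, M_B as redundants; the released structure is the simple span AB.
On the primary (simply-supported) span, the end slopes from the loading are:
  at A: UDL 27.5: wL³/(24EI) = 2757/EI
  at B: UDL 27.5: wL³/(24EI) = 2757/EI
  at A: point load 145 at a = 8.38: Pab(L + b)/(6LEI) = 1397/EI
  at B: point load 145 at a = 8.38: Pab(L + a)/(6LEI) = 1652/EI
  θ_A0 = 4154/EI,  θ_B0 = 4409/EI
Flexibility coefficients: a unit moment at one end gives L/(3EI) there and L/(6EI) at the far end, so f₁₁ = f₂₂ = 4.467/EI and f₁₂ = f₂₁ = 2.233/EI.
Compatibility — zero rotation at each built-in end:
  4.467 M_A + 2.233 M_B = 4154
  2.233 M_A + 4.467 M_B = 4409
Solving the pair gives M_A = 582 kN·m and M_B = 696.2 kN·m (hogging).

M_A = 582 kN·m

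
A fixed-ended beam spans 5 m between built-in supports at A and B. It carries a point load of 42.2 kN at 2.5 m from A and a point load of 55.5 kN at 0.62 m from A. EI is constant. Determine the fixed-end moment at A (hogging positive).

Release both end moments; the primary structure is a simply-supported span AB with redundants M_A and M_B.
End rotations of the released simple span under the applied load (×1/EI):
  at A: point load 42.2 at a = 2.5: Pab(L + b)/(6LEI) = 65.94/EI
  at B: point load 42.2 at a = 2.5: Pab(L + a)/(6LEI) = 65.94/EI
  at A: point load 55.5 at a = 0.62: Pab(L + b)/(6LEI) = 47.12/EI
  at B: point load 55.5 at a = 0.62: Pab(L + a)/(6LEI) = 28.23/EI
  θ_A0 = 113.1/EI,  θ_B0 = 94.17/EI
Flexibility coefficients: a unit moment at one end gives L/(3EI) there and L/(6EI) at the far end, so f₁₁ = f₂₂ = 1.667/EI and f₁₂ = f₂₁ = 0.8333/EI.
Compatibility — zero rotation at each built-in end:
  1.667 M_A + 0.8333 M_B = 113.1
  0.8333 M_A + 1.667 M_B = 94.17
Solving the pair gives M_A = 52.78 kN·m and M_B = 30.11 kN·m (hogging).

M_A = 52.78 kN·m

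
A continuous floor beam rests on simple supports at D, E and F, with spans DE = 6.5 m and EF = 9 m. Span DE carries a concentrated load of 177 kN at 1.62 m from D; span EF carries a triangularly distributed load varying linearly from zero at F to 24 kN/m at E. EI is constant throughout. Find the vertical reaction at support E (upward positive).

Take M_E as the redundant. Released structure: two simple spans DE and EF with a hinge at E.
End slopes at the hinge E, treating each span as simply supported:
  span DE: point load 177 at a = 1.62: Pab(L + a)/(6LEI) = 291.3/EI
  span EF: triangular load, peak 24: w₀L³/(45EI) = 388.8/EI
  relative rotation θ_0 = (291.3 + 388.8)/EI = 680.1/EI
A unit hogging moment at E produces rotation L₁/(3EI) + L₂/(3EI) = 5.167/EI.
Slope continuity at E: θ_0 = M_E·5.167/EI, so M_E = 680.1/5.167 = 131.6 kN·m (hogging).
Span DE, ΣM about D with M_E applied at E: R_E^{DE}·6.5 = 286.7 + 131.6, so R_E^{DE} = 64.37 kN and R_D = 177 − 64.37 = 112.6 kN.
Span EF, ΣM about F: R_E^{EF}·9 = 648 + 131.6, so R_E^{EF} = 86.63 kN and R_F = 108 − 86.63 = 21.37 kN.
R_E = 64.37 + 86.63 = 151 kN.

R_E = 151 kN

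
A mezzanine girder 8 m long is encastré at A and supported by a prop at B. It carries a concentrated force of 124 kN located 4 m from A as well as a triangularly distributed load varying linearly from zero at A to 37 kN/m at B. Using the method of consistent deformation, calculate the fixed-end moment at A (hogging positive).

Release the roller at B. Primary structure: cantilever fixed at A.
Deflection at B on the released cantilever, summing each load's contribution:
  point load 124 at a = 4: Pa²(3L − a)/(6EI) = 6613/EI
  triangular load, peak 37 at the free end: 11w₀L⁴/(120EI) = 13892/EI
  δ_0 = 20506/EI
Flexibility coefficient — unit upward force at B: δ_{BB} = L³/(3EI) = 170.7/EI.
The prop prevents deflection at B: R_B = δ_0/δ_{BB} = 20506/170.7 = 120.2 kN.
Moment equilibrium about A: M_A = Σ(load moments about A) − R_B·L = 1285 − 120.2×8 = 324.1 kN·m.

M_A = 324.1 kN·m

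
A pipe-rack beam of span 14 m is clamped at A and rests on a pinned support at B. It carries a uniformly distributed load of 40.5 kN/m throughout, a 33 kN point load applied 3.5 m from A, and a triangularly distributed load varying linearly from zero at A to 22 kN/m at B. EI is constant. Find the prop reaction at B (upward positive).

Release the roller at B. Primary structure: cantilever fixed at A.
Primary-structure tip deflection at B by superposition:
  UDL 40.5: wL⁴/(8EI) = 194481/EI
  point load 33 at a = 3.5: Pa²(3L − a)/(6EI) = 2594/EI
  triangular load, peak 22 at the free end: 11w₀L⁴/(120EI) = 77472/EI
  δ_0 = 274547/EI
Tip deflection under a unit load at B: L³/(3EI) = 914.7/EI.
Compatibility at B: δ_0 − R_B·δ_{BB} = 0, so R_B = 274547/914.7 = 300.2 kN.

R_B = 300.2 kN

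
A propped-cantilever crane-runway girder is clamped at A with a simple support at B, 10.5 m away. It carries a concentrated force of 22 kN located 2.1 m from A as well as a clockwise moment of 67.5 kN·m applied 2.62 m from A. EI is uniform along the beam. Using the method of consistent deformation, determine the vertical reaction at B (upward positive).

Release the roller at B. Primary structure: cantilever fixed at A.
Primary-structure tip deflection at B by superposition:
  point load 22 at a = 2.1: Pa²(3L − a)/(6EI) = 475.4/EI
  clockwise couple 67.5 at a = 2.62: M₀a(2L − a)/(2EI) = 1625/EI
  δ_0 = 2101/EI
Flexibility coefficient — unit upward force at B: δ_{BB} = L³/(3EI) = 385.9/EI.
Compatibility at B: δ_0 − R_B·δ_{BB} = 0, so R_B = 2101/385.9 = 5.444 kN.

R_B = 5.444 kN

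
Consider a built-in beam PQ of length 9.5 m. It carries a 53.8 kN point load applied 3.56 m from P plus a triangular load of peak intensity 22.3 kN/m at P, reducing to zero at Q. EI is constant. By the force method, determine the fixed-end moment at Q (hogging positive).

Take the two fixed-end moments M_P, M_Q as redundants; the released structure is the simple span PQ.
Simple-span end rotations at P and Q under the given loads:
  at P: point load 53.8 at a = 3.56: Pab(L + b)/(6LEI) = 308.2/EI
  at Q: point load 53.8 at a = 3.56: Pab(L + a)/(6LEI) = 260.7/EI
  at P: triangular load, peak 22.3: w₀L³/(45EI) = 424.9/EI
  at Q: triangular load, peak 22.3: 7w₀L³/(360EI) = 371.8/EI
  θ_P0 = 733/EI,  θ_Q0 = 632.4/EI
Flexibility coefficients: a unit moment at one end gives L/(3EI) there and L/(6EI) at the far end, so f₁₁ = f₂₂ = 3.167/EI and f₁₂ = f₂₁ = 1.583/EI.
Compatibility — zero rotation at each built-in end:
  3.167 M_P + 1.583 M_Q = 733
  1.583 M_P + 3.167 M_Q = 632.4
Solving the pair gives M_P = 175.5 kN·m and M_Q = 112 kN·m (hogging).

M_Q = 112 kN·m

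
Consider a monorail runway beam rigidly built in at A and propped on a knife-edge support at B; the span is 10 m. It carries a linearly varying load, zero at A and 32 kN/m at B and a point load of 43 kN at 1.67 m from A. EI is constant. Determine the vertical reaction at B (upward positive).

Release the roller at B. Primary structure: cantilever fixed at A.
Downward deflection at the released point B due to the loads:
  triangular load, peak 32 at the free end: 11w₀L⁴/(120EI) = 29333/EI
  point load 43 at a = 1.67: Pa²(3L − a)/(6EI) = 566.2/EI
  δ_0 = 29900/EI
Flexibility coefficient — unit upward force at B: δ_{BB} = L³/(3EI) = 333.3/EI.
The prop prevents deflection at B: R_B = δ_0/δ_{BB} = 29900/333.3 = 89.7 kN.

R_B = 89.7 kN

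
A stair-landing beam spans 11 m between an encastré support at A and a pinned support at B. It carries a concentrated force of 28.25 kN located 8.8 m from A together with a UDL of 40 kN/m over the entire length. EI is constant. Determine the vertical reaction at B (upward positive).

R_B = 184.9 kN

Remove the prop at B; the released (primary) structure is a cantilever built in at A.
Free-end deflection of the primary structure under the applied loading (downward +):
  point load 28.25 at a = 8.8: Pa²(3L − a)/(6EI) = 8824/EI
  UDL 40: wL⁴/(8EI) = 73205/EI
  δ_0 = 82029/EI
Flexibility coefficient — unit upward force at B: δ_{BB} = L³/(3EI) = 443.7/EI.
Compatibility at B: δ_0 − R_B·δ_{BB} = 0, so R_B = 82029/443.7 = 184.9 kN.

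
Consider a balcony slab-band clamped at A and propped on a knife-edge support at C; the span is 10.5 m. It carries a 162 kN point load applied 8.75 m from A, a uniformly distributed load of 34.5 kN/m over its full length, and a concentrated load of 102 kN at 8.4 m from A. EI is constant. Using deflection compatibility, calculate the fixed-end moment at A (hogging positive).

M_A = 716.1 kN·m

Choose R_C as the redundant. The primary structure is the cantilever fixed at A.
Downward deflection at the released point C due to the loads:
  point load 162 at a = 8.75: Pa²(3L − a)/(6EI) = 47029/EI
  UDL 34.5: wL⁴/(8EI) = 52419/EI
  point load 102 at a = 8.4: Pa²(3L − a)/(6EI) = 27709/EI
  δ_0 = 127156/EI
Flexibility coefficient — unit upward force at C: δ_{CC} = L³/(3EI) = 385.9/EI.
Compatibility at C: δ_0 − R_C·δ_{CC} = 0, so R_C = 127156/385.9 = 329.5 kN.
Moment equilibrium about A: M_A = Σ(load moments about A) − R_C·L = 4176 − 329.5×10.5 = 716.1 kN·m.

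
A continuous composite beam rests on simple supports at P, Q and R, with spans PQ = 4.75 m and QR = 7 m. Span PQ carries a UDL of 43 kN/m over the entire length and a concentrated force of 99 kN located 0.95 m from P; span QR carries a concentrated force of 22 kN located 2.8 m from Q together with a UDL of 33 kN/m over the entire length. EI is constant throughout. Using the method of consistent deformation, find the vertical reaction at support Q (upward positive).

Release continuity at Q by inserting a hinge; the redundant is the internal moment M_Q. The primary structure is two simply-supported spans PQ and QR.
Rotations at Q on the released spans (each span's end-slope, ×1/EI):
  span PQ: UDL 43: wL³/(24EI) = 192/EI
  span PQ: point load 99 at a = 0.95: Pab(L + a)/(6LEI) = 71.48/EI
  span QR: point load 22 at a = 2.8: Pab(L + b)/(6LEI) = 68.99/EI
  span QR: UDL 33: wL³/(24EI) = 471.6/EI
  relative rotation θ_0 = (263.5 + 540.6)/EI = 804.1/EI
A unit hogging moment at Q produces rotation L₁/(3EI) + L₂/(3EI) = 3.917/EI.
Slope continuity at Q: θ_0 = M_Q·3.917/EI, so M_Q = 804.1/3.917 = 205.3 kN·m (hogging).
Span PQ, ΣM about P with M_Q applied at Q: R_Q^{PQ}·4.75 = 579.1 + 205.3, so R_Q^{PQ} = 165.1 kN and R_P = 303.2 − 165.1 = 138.1 kN.
Span QR, ΣM about R: R_Q^{QR}·7 = 900.9 + 205.3, so R_Q^{QR} = 158 kN and R_R = 253 − 158 = 94.97 kN.
R_Q = 165.1 + 158 = 323.2 kN.

R_Q = 323.2 kN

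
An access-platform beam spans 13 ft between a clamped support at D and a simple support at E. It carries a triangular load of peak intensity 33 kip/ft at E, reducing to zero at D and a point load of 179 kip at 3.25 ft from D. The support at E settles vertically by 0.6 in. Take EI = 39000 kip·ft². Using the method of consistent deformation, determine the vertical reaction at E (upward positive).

R_E = 130.7 kip

Release the roller at E. Primary structure: cantilever fixed at D.
Downward deflection at the released point E due to the loads:
  triangular load, peak 33 at the free end: 11w₀L⁴/(120EI) = 86397/EI
  point load 179 at a = 3.25: Pa²(3L − a)/(6EI) = 11265/EI
  δ_0 = 97662/EI
Tip deflection under a unit load at E: L³/(3EI) = 732.3/EI.
With EI = 39000 kip·ft²: δ_0 = 2.5042 ft and δ_{EE} = 0.018778 ft/kip.
Compatibility — the beam at E must follow the support down by 0.05 ft: δ_0 − R_E·δ_{EE} = 0.05, so R_E = (2.5042 − 0.05)/0.018778 = 130.7 kip.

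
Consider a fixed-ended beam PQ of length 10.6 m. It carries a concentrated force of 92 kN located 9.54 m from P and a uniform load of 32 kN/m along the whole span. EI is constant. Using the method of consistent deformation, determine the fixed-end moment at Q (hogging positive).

Release both end moments; the primary structure is a simply-supported span PQ with redundants M_P and M_Q.
Simple-span end rotations at P and Q under the given loads:
  at P: point load 92 at a = 9.54: Pab(L + b)/(6LEI) = 170.6/EI
  at Q: point load 92 at a = 9.54: Pab(L + a)/(6LEI) = 294.6/EI
  at P: UDL 32: wL³/(24EI) = 1588/EI
  at Q: UDL 32: wL³/(24EI) = 1588/EI
  θ_P0 = 1759/EI,  θ_Q0 = 1883/EI
Flexibility coefficients: a unit moment at one end gives L/(3EI) there and L/(6EI) at the far end, so f₁₁ = f₂₂ = 3.533/EI and f₁₂ = f₂₁ = 1.767/EI.
Compatibility — zero rotation at each built-in end:
  3.533 M_P + 1.767 M_Q = 1759
  1.767 M_P + 3.533 M_Q = 1883
Solving the pair gives M_P = 308.4 kN·m and M_Q = 378.6 kN·m (hogging).

M_Q = 378.6 kN·m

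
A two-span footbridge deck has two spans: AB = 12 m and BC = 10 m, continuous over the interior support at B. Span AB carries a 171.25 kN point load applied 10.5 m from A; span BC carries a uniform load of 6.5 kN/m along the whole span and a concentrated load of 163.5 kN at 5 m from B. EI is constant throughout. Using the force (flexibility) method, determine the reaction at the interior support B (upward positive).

R_B = 317.5 kN

Insert a hinge at B; M_B is the redundant, and each span becomes simply supported.
Discontinuity in slope at B on the released structure — sum the simple-span end rotations:
  span AB: point load 171.25 at a = 10.5: Pab(L + a)/(6LEI) = 842.9/EI
  span BC: UDL 6.5: wL³/(24EI) = 270.8/EI
  span BC: point load 163.5 at a = 5: Pab(L + b)/(6LEI) = 1022/EI
  relative rotation θ_0 = (842.9 + 1293)/EI = 2136/EI
A unit hogging moment at B produces rotation L₁/(3EI) + L₂/(3EI) = 7.333/EI.
Compatibility: M_B·(L₁+L₂)/(3EI) = θ_0, giving M_B = 291.2 kN·m (hogging).
Span AB, ΣM about A with M_B applied at B: R_B^{AB}·12 = 1798 + 291.2, so R_B^{AB} = 174.1 kN and R_A = 171.2 − 174.1 = -2.862 kN.
Span BC, ΣM about C: R_B^{BC}·10 = 1142 + 291.2, so R_B^{BC} = 143.4 kN and R_C = 228.5 − 143.4 = 85.13 kN.
R_B = 174.1 + 143.4 = 317.5 kN.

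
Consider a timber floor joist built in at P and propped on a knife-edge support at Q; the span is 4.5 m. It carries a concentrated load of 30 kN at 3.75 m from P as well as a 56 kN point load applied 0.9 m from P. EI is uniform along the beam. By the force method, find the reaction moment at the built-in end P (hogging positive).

Remove the prop at Q; the released (primary) structure is a cantilever built in at P.
Downward deflection at the released point Q due to the loads:
  point load 30 at a = 3.75: Pa²(3L − a)/(6EI) = 685.5/EI
  point load 56 at a = 0.9: Pa²(3L − a)/(6EI) = 95.26/EI
  δ_0 = 780.8/EI
Flexibility coefficient — unit upward force at Q: δ_{QQ} = L³/(3EI) = 30.38/EI.
Compatibility at Q: δ_0 − R_Q·δ_{QQ} = 0, so R_Q = 780.8/30.38 = 25.71 kN.
Moment equilibrium about P: M_P = Σ(load moments about P) − R_Q·L = 162.9 − 25.71×4.5 = 47.23 kN·m.

M_P = 47.23 kN·m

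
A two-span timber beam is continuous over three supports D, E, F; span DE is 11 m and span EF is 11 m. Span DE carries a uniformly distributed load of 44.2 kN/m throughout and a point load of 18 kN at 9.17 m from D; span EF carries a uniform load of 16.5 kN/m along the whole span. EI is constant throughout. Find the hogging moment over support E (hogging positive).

M_E = 471.6 kN·m

Take M_E as the redundant. Released structure: two simple spans DE and EF with a hinge at E.
Rotations at E on the released spans (each span's end-slope, ×1/EI):
  span DE: UDL 44.2: wL³/(24EI) = 2451/EI
  span DE: point load 18 at a = 9.17: Pab(L + a)/(6LEI) = 92.31/EI
  span EF: UDL 16.5: wL³/(24EI) = 915.1/EI
  relative rotation θ_0 = (2544 + 915.1)/EI = 3459/EI
A unit hogging moment at E produces rotation L₁/(3EI) + L₂/(3EI) = 7.333/EI.
Compatibility: M_E·(L₁+L₂)/(3EI) = θ_0, giving M_E = 471.6 kN·m (hogging).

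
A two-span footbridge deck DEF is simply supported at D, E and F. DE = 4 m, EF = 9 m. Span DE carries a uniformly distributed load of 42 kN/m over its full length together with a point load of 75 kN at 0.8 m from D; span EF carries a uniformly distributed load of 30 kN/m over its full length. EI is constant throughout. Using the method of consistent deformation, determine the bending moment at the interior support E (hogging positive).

Take M_E as the redundant. Released structure: two simple spans DE and EF with a hinge at E.
End slopes at the hinge E, treating each span as simply supported:
  span DE: UDL 42: wL³/(24EI) = 112/EI
  span DE: point load 75 at a = 0.8: Pab(L + a)/(6LEI) = 38.4/EI
  span EF: UDL 30: wL³/(24EI) = 911.2/EI
  relative rotation θ_0 = (150.4 + 911.2)/EI = 1062/EI
A unit hogging moment at E produces rotation L₁/(3EI) + L₂/(3EI) = 4.333/EI.
Compatibility: M_E·(L₁+L₂)/(3EI) = θ_0, giving M_E = 245 kN·m (hogging).

M_E = 245 kN·m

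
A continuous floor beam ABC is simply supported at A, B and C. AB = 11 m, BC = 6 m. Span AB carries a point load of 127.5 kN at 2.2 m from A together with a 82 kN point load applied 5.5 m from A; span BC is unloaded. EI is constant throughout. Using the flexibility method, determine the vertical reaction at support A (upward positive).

R_A = 125.1 kN

Insert a hinge at B; M_B is the redundant, and each span becomes simply supported.
Rotations at B on the released spans (each span's end-slope, ×1/EI):
  span AB: point load 127.5 at a = 2.2: Pab(L + a)/(6LEI) = 493.7/EI
  span AB: point load 82 at a = 5.5: Pab(L + a)/(6LEI) = 620.1/EI
  relative rotation θ_0 = (1114 + 0)/EI = 1114/EI
A unit hogging moment at B produces rotation L₁/(3EI) + L₂/(3EI) = 5.667/EI.
Compatibility: M_B·(L₁+L₂)/(3EI) = θ_0, giving M_B = 196.6 kN·m (hogging).
Span AB, ΣM about A with M_B applied at B: R_B^{AB}·11 = 731.5 + 196.6, so R_B^{AB} = 84.37 kN and R_A = 209.5 − 84.37 = 125.1 kN.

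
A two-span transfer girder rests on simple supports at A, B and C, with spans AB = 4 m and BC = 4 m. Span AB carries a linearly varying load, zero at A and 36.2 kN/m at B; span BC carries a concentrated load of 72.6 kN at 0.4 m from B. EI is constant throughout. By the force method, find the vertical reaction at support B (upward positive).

Release continuity at B by inserting a hinge; the redundant is the internal moment M_B. The primary structure is two simply-supported spans AB and BC.
Rotations at B on the released spans (each span's end-slope, ×1/EI):
  span AB: triangular load, peak 36.2: w₀L³/(45EI) = 51.48/EI
  span BC: point load 72.6 at a = 0.4: Pab(L + b)/(6LEI) = 33.11/EI
  relative rotation θ_0 = (51.48 + 33.11)/EI = 84.59/EI
A unit hogging moment at B produces rotation L₁/(3EI) + L₂/(3EI) = 2.667/EI.
Compatibility: M_B·(L₁+L₂)/(3EI) = θ_0, giving M_B = 31.72 kN·m (hogging).
Span AB, ΣM about A with M_B applied at B: R_B^{AB}·4 = 193.1 + 31.72, so R_B^{AB} = 56.2 kN and R_A = 72.4 − 56.2 = 16.2 kN.
Span BC, ΣM about C: R_B^{BC}·4 = 261.4 + 31.72, so R_B^{BC} = 73.27 kN and R_C = 72.6 − 73.27 = -0.6703 kN.
R_B = 56.2 + 73.27 = 129.5 kN.

R_B = 129.5 kN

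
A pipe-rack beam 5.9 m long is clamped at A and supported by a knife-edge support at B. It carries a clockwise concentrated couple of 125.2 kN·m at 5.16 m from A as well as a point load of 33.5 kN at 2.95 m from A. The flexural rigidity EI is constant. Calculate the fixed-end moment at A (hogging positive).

M_A = -22.59 kN·m

Take the reaction at B as the redundant and release it; the primary structure is a cantilever fixed at A.
Free-end deflection of the primary structure under the applied loading (downward +):
  clockwise couple 125.2 at a = 5.16: M₀a(2L − a)/(2EI) = 2145/EI
  point load 33.5 at a = 2.95: Pa²(3L − a)/(6EI) = 716.7/EI
  δ_0 = 2862/EI
Flexibility coefficient — unit upward force at B: δ_{BB} = L³/(3EI) = 68.46/EI.
Compatibility at B: δ_0 − R_B·δ_{BB} = 0, so R_B = 2862/68.46 = 41.8 kN.
Moment equilibrium about A: M_A = Σ(load moments about A) − R_B·L = 224 − 41.8×5.9 = -22.59 kN·m.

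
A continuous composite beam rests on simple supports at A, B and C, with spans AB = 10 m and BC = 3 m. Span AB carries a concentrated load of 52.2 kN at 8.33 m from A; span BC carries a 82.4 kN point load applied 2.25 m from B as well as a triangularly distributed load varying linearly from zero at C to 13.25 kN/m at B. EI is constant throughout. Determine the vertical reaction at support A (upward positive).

R_A = 2.746 kN

Insert a hinge at B; M_B is the redundant, and each span becomes simply supported.
End slopes at the hinge B, treating each span as simply supported:
  span AB: point load 52.2 at a = 8.33: Pab(L + a)/(6LEI) = 221.8/EI
  span BC: point load 82.4 at a = 2.25: Pab(L + b)/(6LEI) = 28.97/EI
  span BC: triangular load, peak 13.25: w₀L³/(45EI) = 7.95/EI
  relative rotation θ_0 = (221.8 + 36.92)/EI = 258.8/EI
A unit hogging moment at B produces rotation L₁/(3EI) + L₂/(3EI) = 4.333/EI.
Compatibility: M_B·(L₁+L₂)/(3EI) = θ_0, giving M_B = 59.71 kN·m (hogging).
Span AB, ΣM about A with M_B applied at B: R_B^{AB}·10 = 434.8 + 59.71, so R_B^{AB} = 49.45 kN and R_A = 52.2 − 49.45 = 2.746 kN.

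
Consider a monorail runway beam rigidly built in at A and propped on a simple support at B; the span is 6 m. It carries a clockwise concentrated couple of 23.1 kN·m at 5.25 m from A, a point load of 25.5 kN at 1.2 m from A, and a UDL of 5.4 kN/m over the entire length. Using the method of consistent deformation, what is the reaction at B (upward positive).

Take the reaction at B as the redundant and release it; the primary structure is a cantilever fixed at A.
Downward deflection at the released point B due to the loads:
  clockwise couple 23.1 at a = 5.25: M₀a(2L − a)/(2EI) = 409.3/EI
  point load 25.5 at a = 1.2: Pa²(3L − a)/(6EI) = 102.8/EI
  UDL 5.4: wL⁴/(8EI) = 874.8/EI
  δ_0 = 1387/EI
Flexibility coefficient — unit upward force at B: δ_{BB} = L³/(3EI) = 72/EI.
The prop prevents deflection at B: R_B = δ_0/δ_{BB} = 1387/72 = 19.26 kN.

R_B = 19.26 kN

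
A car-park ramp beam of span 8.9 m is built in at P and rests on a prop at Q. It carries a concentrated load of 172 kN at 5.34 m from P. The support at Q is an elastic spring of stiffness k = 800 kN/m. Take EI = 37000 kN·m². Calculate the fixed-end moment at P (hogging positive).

M_P = 365.9 kN·m

Choose R_Q as the redundant. The primary structure is the cantilever fixed at P.
Free-end deflection of the primary structure under the applied loading (downward +):
  point load 172 at a = 5.34: Pa²(3L − a)/(6EI) = 17461/EI
Tip deflection under a unit load at Q: L³/(3EI) = 235/EI.
With EI = 37000 kN·m²: δ_0 = 0.47191 m and δ_{QQ} = 0.006351 m/kN.
Compatibility — the spring shortens by R_Q/k under the reaction it provides: δ_0 − R_Q·δ_{QQ} = R_Q/k. With 1/k = 0.00125 m/kN, R_Q = δ_0 / (δ_{QQ} + 1/k) = 0.47191 / (0.006351 + 0.00125) = 62.08 kN.
Moment equilibrium about P: M_P = Σ(load moments about P) − R_Q·L = 918.5 − 62.08×8.9 = 365.9 kN·m.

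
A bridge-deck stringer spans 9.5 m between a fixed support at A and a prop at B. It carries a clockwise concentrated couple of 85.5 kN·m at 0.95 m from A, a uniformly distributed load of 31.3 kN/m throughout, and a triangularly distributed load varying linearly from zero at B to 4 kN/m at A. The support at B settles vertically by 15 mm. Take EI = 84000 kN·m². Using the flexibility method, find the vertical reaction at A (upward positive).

Release the roller at B. Primary structure: cantilever fixed at A.
Deflection at B on the released cantilever, summing each load's contribution:
  clockwise couple 85.5 at a = 0.95: M₀a(2L − a)/(2EI) = 733.1/EI
  UDL 31.3: wL⁴/(8EI) = 31868/EI
  triangular load, peak 4 at the fixed end: w₀L⁴/(30EI) = 1086/EI
  δ_0 = 33687/EI
Tip deflection under a unit load at B: L³/(3EI) = 285.8/EI.
With EI = 84000 kN·m²: δ_0 = 0.40103 m and δ_{BB} = 0.003402 m/kN.
Compatibility — the beam at B must follow the support down by 0.015 m: δ_0 − R_B·δ_{BB} = 0.015, so R_B = (0.40103 − 0.015)/0.003402 = 113.5 kN.
Vertical equilibrium: R_A = ΣP − R_B = 316.4 − 113.5 = 202.9 kN.

R_A = 202.9 kN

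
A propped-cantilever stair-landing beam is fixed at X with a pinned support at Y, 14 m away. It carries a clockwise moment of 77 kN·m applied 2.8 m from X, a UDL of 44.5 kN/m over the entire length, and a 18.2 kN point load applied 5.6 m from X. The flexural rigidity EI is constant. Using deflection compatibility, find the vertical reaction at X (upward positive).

R_X = 400.8 kN

Choose R_Y as the redundant. The primary structure is the cantilever fixed at X.
Downward deflection at the released point Y due to the loads:
  clockwise couple 77 at a = 2.8: M₀a(2L − a)/(2EI) = 2717/EI
  UDL 44.5: wL⁴/(8EI) = 213689/EI
  point load 18.2 at a = 5.6: Pa²(3L − a)/(6EI) = 3463/EI
  δ_0 = 219868/EI
Tip deflection under a unit load at Y: L³/(3EI) = 914.7/EI.
The prop prevents deflection at Y: R_Y = δ_0/δ_{YY} = 219868/914.7 = 240.4 kN.
Vertical equilibrium: R_X = ΣP − R_Y = 641.2 − 240.4 = 400.8 kN.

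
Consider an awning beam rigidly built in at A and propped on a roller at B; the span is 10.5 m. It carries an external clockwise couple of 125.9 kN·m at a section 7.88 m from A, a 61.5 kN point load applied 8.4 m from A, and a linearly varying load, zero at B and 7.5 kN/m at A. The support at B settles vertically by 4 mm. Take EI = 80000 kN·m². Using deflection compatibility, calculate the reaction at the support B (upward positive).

Choose R_B as the redundant. The primary structure is the cantilever fixed at A.
Free-end deflection of the primary structure under the applied loading (downward +):
  clockwise couple 125.9 at a = 7.88: M₀a(2L − a)/(2EI) = 6508/EI
  point load 61.5 at a = 8.4: Pa²(3L − a)/(6EI) = 16707/EI
  triangular load, peak 7.5 at the fixed end: w₀L⁴/(30EI) = 3039/EI
  δ_0 = 26254/EI
Flexibility coefficient — unit upward force at B: δ_{BB} = L³/(3EI) = 385.9/EI.
With EI = 80000 kN·m²: δ_0 = 0.32817 m and δ_{BB} = 0.004823 m/kN.
Compatibility — the beam at B must follow the support down by 0.004 m: δ_0 − R_B·δ_{BB} = 0.004, so R_B = (0.32817 − 0.004)/0.004823 = 67.21 kN.

R_B = 67.21 kN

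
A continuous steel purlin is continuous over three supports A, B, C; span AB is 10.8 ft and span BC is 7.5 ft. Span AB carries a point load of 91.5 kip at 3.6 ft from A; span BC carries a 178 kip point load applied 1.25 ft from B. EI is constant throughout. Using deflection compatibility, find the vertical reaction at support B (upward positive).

R_B = 214.1 kip

Take M_B as the redundant. Released structure: two simple spans AB and BC with a hinge at B.
Discontinuity in slope at B on the released structure — sum the simple-span end rotations:
  span AB: point load 91.5 at a = 3.6: Pab(L + a)/(6LEI) = 527/EI
  span BC: point load 178 at a = 1.25: Pab(L + b)/(6LEI) = 424.9/EI
  relative rotation θ_0 = (527 + 424.9)/EI = 952/EI
A unit hogging moment at B produces rotation L₁/(3EI) + L₂/(3EI) = 6.1/EI.
Compatibility: M_B·(L₁+L₂)/(3EI) = θ_0, giving M_B = 156.1 kip·ft (hogging).
Span AB, ΣM about A with M_B applied at B: R_B^{AB}·10.8 = 329.4 + 156.1, so R_B^{AB} = 44.95 kip and R_A = 91.5 − 44.95 = 46.55 kip.
Span BC, ΣM about C: R_B^{BC}·7.5 = 1112 + 156.1, so R_B^{BC} = 169.1 kip and R_C = 178 − 169.1 = 8.859 kip.
R_B = 44.95 + 169.1 = 214.1 kip.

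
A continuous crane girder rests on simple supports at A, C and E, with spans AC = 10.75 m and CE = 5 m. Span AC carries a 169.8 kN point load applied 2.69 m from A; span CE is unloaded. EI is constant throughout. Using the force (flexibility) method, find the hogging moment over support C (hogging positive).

Release continuity at C by inserting a hinge; the redundant is the internal moment M_C. The primary structure is two simply-supported spans AC and CE.
End slopes at the hinge C, treating each span as simply supported:
  span AC: point load 169.8 at a = 2.69: Pab(L + a)/(6LEI) = 767.1/EI
  relative rotation θ_0 = (767.1 + 0)/EI = 767.1/EI
A unit hogging moment at C produces rotation L₁/(3EI) + L₂/(3EI) = 5.25/EI.
Compatibility: M_C·(L₁+L₂)/(3EI) = θ_0, giving M_C = 146.1 kN·m (hogging).

M_C = 146.1 kN·m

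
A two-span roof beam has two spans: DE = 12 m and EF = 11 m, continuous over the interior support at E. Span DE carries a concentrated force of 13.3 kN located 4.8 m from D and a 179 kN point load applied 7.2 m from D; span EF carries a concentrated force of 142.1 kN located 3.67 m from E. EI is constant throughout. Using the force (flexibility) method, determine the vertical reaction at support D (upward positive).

R_D = 48.94 kN

Release continuity at E by inserting a hinge; the redundant is the internal moment M_E. The primary structure is two simply-supported spans DE and EF.
Discontinuity in slope at E on the released structure — sum the simple-span end rotations:
  span DE: point load 13.3 at a = 4.8: Pab(L + a)/(6LEI) = 107.3/EI
  span DE: point load 179 at a = 7.2: Pab(L + a)/(6LEI) = 1650/EI
  span EF: point load 142.1 at a = 3.67: Pab(L + b)/(6LEI) = 1062/EI
  relative rotation θ_0 = (1757 + 1062)/EI = 2819/EI
A unit hogging moment at E produces rotation L₁/(3EI) + L₂/(3EI) = 7.667/EI.
Slope continuity at E: θ_0 = M_E·7.667/EI, so M_E = 2819/7.667 = 367.6 kN·m (hogging).
Span DE, ΣM about D with M_E applied at E: R_E^{DE}·12 = 1353 + 367.6, so R_E^{DE} = 143.4 kN and R_D = 192.3 − 143.4 = 48.94 kN.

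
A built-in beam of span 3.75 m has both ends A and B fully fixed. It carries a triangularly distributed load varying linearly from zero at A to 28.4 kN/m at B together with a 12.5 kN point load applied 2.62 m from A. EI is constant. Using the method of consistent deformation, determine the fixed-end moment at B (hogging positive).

Release both end moments; the primary structure is a simply-supported span AB with redundants M_A and M_B.
On the primary (simply-supported) span, the end slopes from the loading are:
  at A: triangular load, peak 28.4: 7w₀L³/(360EI) = 29.12/EI
  at B: triangular load, peak 28.4: w₀L³/(45EI) = 33.28/EI
  at A: point load 12.5 at a = 2.62: Pab(L + b)/(6LEI) = 8.027/EI
  at B: point load 12.5 at a = 2.62: Pab(L + a)/(6LEI) = 10.48/EI
  θ_A0 = 37.15/EI,  θ_B0 = 43.76/EI
Flexibility coefficients: a unit moment at one end gives L/(3EI) there and L/(6EI) at the far end, so f₁₁ = f₂₂ = 1.25/EI and f₁₂ = f₂₁ = 0.625/EI.
Compatibility — zero rotation at each built-in end:
  1.25 M_A + 0.625 M_B = 37.15
  0.625 M_A + 1.25 M_B = 43.76
Solving the pair gives M_A = 16.29 kN·m and M_B = 26.86 kN·m (hogging).

M_B = 26.86 kN·m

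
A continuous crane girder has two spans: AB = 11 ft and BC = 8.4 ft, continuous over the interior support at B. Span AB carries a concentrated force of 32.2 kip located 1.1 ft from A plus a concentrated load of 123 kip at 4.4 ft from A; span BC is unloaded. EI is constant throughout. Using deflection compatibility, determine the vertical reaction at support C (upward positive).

R_C = -16.53 kip

Take M_B as the redundant. Released structure: two simple spans AB and BC with a hinge at B.
Discontinuity in slope at B on the released structure — sum the simple-span end rotations:
  span AB: point load 32.2 at a = 1.1: Pab(L + a)/(6LEI) = 64.29/EI
  span AB: point load 123 at a = 4.4: Pab(L + a)/(6LEI) = 833.4/EI
  relative rotation θ_0 = (897.7 + 0)/EI = 897.7/EI
A unit hogging moment at B produces rotation L₁/(3EI) + L₂/(3EI) = 6.467/EI.
Slope continuity at B: θ_0 = M_B·6.467/EI, so M_B = 897.7/6.467 = 138.8 kip·ft (hogging).
Span BC, ΣM about C: R_B^{BC}·8.4 = 0 + 138.8, so R_B^{BC} = 16.53 kip and R_C = 0 − 16.53 = -16.53 kip.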